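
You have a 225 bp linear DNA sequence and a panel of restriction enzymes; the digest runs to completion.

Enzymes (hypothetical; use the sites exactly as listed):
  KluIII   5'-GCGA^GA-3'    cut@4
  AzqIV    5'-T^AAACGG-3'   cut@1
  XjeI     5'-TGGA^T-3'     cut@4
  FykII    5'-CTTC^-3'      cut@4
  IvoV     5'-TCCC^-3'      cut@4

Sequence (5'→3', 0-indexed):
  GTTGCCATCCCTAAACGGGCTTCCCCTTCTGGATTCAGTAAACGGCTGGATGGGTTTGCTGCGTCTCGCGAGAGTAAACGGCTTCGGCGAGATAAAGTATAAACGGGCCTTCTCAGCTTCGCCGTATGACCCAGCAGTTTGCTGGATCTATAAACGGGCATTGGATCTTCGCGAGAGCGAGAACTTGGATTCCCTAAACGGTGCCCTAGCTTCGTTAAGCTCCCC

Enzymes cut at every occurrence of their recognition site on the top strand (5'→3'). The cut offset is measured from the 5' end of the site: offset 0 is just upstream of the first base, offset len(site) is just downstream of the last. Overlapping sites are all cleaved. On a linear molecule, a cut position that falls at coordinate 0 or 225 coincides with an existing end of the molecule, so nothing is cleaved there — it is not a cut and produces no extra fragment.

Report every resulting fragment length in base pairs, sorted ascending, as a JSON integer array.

[1,1,1,2,4,4,4,4,5,5,5,5,6,6,8,9,10,10,11,11,11,11,12,14,18,21,26]

Site scan:
  KluIII GCGAGA/4: at [67, 86, 170, 176] ⇒ [71, 90, 174, 180]
  AzqIV TAAACGG/1: at [11, 38, 74, 99, 150, 194] ⇒ [12, 39, 75, 100, 151, 195]
  XjeI TGGAT/4: at [29, 46, 142, 161, 185] ⇒ [33, 50, 146, 165, 189]
  FykII CTTC/4: at [19, 25, 81, 108, 116, 166, 209] ⇒ [23, 29, 85, 112, 120, 170, 213]
  IvoV TCCC/4: at [7, 21, 190, 220] ⇒ [11, 25, 194, 224]

Pooled cuts: [11, 12, 23, 25, 29, 33, 39, 50, 71, 75, 85, 90, 100, 112, 120, 146, 151, 165, 170, 174, 180, 189, 194, 195, 213, 224]

Fragment lengths:
  [0,11): 11 bp
  [11,12): 1 bp
  [12,23): 11 bp
  [23,25): 2 bp
  [25,29): 4 bp
  [29,33): 4 bp
  [33,39): 6 bp
  [39,50): 11 bp
  [50,71): 21 bp
  [71,75): 4 bp
  [75,85): 10 bp
  [85,90): 5 bp
  [90,100): 10 bp
  [100,112): 12 bp
  [112,120): 8 bp
  [120,146): 26 bp
  [146,151): 5 bp
  [151,165): 14 bp
  [165,170): 5 bp
  [170,174): 4 bp
  [174,180): 6 bp
  [180,189): 9 bp
  [189,194): 5 bp
  [194,195): 1 bp
  [195,213): 18 bp
  [213,224): 11 bp
  [224,225): 1 bp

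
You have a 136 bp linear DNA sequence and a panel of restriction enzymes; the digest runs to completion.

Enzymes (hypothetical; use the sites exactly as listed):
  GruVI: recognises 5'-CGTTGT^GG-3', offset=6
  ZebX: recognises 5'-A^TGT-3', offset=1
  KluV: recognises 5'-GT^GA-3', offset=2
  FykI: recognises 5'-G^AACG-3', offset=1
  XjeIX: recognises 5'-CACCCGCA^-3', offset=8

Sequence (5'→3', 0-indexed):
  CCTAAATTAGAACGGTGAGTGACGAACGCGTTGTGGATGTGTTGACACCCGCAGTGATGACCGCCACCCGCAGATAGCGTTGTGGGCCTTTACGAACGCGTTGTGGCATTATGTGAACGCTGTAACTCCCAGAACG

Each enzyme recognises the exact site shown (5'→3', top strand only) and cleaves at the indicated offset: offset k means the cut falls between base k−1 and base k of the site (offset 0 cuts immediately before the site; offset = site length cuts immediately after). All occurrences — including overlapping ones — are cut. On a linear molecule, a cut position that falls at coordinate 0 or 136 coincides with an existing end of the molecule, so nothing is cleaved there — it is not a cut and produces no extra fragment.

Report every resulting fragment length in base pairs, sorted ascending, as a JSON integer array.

Scan for sites:
  GruVI (CGTTGTGG, off=6): starts [28, 77, 98] → cuts [34, 83, 104]
  ZebX (ATGT, off=1): starts [36, 110] → cuts [37, 111]
  KluV (GTGA, off=2): starts [14, 18, 53, 112] → cuts [16, 20, 55, 114]
  FykI (GAACG, off=1): starts [9, 23, 93, 114, 131] → cuts [10, 24, 94, 115, 132]
  XjeIX (CACCCGCA, off=8): starts [45, 64] → cuts [53, 72]

All cut coordinates (distinct, sorted): [10, 16, 20, 24, 34, 37, 53, 55, 72, 83, 94, 104, 111, 114, 115, 132]

Fragments:
  [0,10): 10 bp
  [10,16): 6 bp
  [16,20): 4 bp
  [20,24): 4 bp
  [24,34): 10 bp
  [34,37): 3 bp
  [37,53): 16 bp
  [53,55): 2 bp
  [55,72): 17 bp
  [72,83): 11 bp
  [83,94): 11 bp
  [94,104): 10 bp
  [104,111): 7 bp
  [111,114): 3 bp
  [114,115): 1 bp
  [115,132): 17 bp
  [132,136): 4 bp

[1,2,3,3,4,4,4,6,7,10,10,10,11,11,16,17,17]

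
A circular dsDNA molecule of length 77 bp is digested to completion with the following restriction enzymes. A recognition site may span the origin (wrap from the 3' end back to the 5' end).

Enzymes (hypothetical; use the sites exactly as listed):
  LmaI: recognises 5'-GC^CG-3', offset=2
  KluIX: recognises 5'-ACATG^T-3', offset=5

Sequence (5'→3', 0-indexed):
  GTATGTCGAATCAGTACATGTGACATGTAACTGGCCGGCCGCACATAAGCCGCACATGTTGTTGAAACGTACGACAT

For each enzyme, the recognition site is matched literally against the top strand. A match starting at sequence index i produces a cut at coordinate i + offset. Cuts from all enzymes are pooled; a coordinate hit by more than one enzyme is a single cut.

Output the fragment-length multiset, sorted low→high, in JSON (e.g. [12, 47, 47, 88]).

Site scan:
  LmaI GCCG/2: at [33, 37, 48] ⇒ [35, 39, 50]
  KluIX ACATGT/5: at [15, 22, 53, 73] ⇒ [1, 20, 27, 58]

Pooled cuts: [1, 20, 27, 35, 39, 50, 58]

Fragments:
  1→20: 19 bp
  20→27: 7 bp
  27→35: 8 bp
  35→39: 4 bp
  39→50: 11 bp
  50→58: 8 bp
  58→1 (wrap): 77-58+1 = 20 bp

[4,7,8,8,11,19,20]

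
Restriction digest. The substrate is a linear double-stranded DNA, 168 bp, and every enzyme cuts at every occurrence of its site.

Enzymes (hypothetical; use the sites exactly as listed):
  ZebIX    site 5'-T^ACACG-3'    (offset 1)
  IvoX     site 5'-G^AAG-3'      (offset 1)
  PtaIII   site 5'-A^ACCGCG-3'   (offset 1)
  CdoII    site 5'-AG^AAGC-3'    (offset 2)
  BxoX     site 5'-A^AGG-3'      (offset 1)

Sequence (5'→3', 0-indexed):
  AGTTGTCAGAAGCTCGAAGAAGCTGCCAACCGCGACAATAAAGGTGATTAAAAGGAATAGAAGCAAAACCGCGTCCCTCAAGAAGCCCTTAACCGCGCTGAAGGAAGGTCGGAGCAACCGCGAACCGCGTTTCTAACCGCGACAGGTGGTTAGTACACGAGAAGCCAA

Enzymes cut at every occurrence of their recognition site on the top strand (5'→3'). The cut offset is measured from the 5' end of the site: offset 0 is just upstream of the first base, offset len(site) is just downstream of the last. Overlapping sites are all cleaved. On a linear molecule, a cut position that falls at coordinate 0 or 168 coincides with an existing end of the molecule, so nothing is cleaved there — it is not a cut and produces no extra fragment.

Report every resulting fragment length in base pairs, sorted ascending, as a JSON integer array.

Per-enzyme occurrences:
  ZebIX TACACG/1: at [153] ⇒ [154]
  IvoX GAAG/1: at [8, 15, 18, 59, 81, 99, 103, 160] ⇒ [9, 16, 19, 60, 82, 100, 104, 161]
  PtaIII AACCGCG/1: at [27, 66, 90, 115, 122, 134] ⇒ [28, 67, 91, 116, 123, 135]
  CdoII AGAAGC/2: at [7, 17, 58, 80, 159] ⇒ [9, 19, 60, 82, 161]
  BxoX AAGG/1: at [40, 51, 100, 104] ⇒ [41, 52, 101, 105]

All cut coordinates (distinct, sorted): [9, 16, 19, 28, 41, 52, 60, 67, 82, 91, 100, 101, 104, 105, 116, 123, 135, 154, 161]

Fragment lengths:
  [0,9): 9 bp
  [9,16): 7 bp
  [16,19): 3 bp
  [19,28): 9 bp
  [28,41): 13 bp
  [41,52): 11 bp
  [52,60): 8 bp
  [60,67): 7 bp
  [67,82): 15 bp
  [82,91): 9 bp
  [91,100): 9 bp
  [100,101): 1 bp
  [101,104): 3 bp
  [104,105): 1 bp
  [105,116): 11 bp
  [116,123): 7 bp
  [123,135): 12 bp
  [135,154): 19 bp
  [154,161): 7 bp
  [161,168): 7 bp

[1,1,3,3,7,7,7,7,7,8,9,9,9,9,11,11,12,13,15,19]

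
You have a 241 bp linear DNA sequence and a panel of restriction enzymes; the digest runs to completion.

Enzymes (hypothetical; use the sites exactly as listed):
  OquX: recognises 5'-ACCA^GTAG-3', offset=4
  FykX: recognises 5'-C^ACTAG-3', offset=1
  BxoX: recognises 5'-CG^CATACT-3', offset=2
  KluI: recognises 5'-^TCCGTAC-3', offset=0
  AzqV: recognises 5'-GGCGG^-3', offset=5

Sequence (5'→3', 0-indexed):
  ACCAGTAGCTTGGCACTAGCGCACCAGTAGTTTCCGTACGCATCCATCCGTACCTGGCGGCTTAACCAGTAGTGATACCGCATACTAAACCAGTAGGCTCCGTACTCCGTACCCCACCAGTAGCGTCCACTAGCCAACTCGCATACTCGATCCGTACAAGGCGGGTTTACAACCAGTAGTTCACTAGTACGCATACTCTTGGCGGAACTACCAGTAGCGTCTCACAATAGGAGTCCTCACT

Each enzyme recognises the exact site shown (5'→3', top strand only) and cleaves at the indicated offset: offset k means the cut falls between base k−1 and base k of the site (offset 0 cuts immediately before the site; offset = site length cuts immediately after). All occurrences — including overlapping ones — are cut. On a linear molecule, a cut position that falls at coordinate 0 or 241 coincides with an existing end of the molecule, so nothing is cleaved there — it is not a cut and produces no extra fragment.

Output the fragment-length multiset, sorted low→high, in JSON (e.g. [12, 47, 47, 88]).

[4,6,6,7,7,8,8,9,9,9,10,11,12,12,12,13,14,14,14,14,14,28]

Per-enzyme occurrences:
  OquX (ACCAGTAG, off=4): starts [0, 22, 64, 88, 115, 171, 209] → cuts [4, 26, 68, 92, 119, 175, 213]
  FykX (CACTAG, off=1): starts [13, 127, 181] → cuts [14, 128, 182]
  BxoX (CGCATACT, off=2): starts [78, 139, 189] → cuts [80, 141, 191]
  KluI (TCCGTAC, off=0): starts [32, 46, 98, 105, 150] → cuts [32, 46, 98, 105, 150]
  AzqV (GGCGG, off=5): starts [55, 159, 200] → cuts [60, 164, 205]

All cut coordinates (distinct, sorted): [4, 14, 26, 32, 46, 60, 68, 80, 92, 98, 105, 119, 128, 141, 150, 164, 175, 182, 191, 205, 213]

Fragments:
  [0,4): 4 bp
  [4,14): 10 bp
  [14,26): 12 bp
  [26,32): 6 bp
  [32,46): 14 bp
  [46,60): 14 bp
  [60,68): 8 bp
  [68,80): 12 bp
  [80,92): 12 bp
  [92,98): 6 bp
  [98,105): 7 bp
  [105,119): 14 bp
  [119,128): 9 bp
  [128,141): 13 bp
  [141,150): 9 bp
  [150,164): 14 bp
  [164,175): 11 bp
  [175,182): 7 bp
  [182,191): 9 bp
  [191,205): 14 bp
  [205,213): 8 bp
  [213,241): 28 bp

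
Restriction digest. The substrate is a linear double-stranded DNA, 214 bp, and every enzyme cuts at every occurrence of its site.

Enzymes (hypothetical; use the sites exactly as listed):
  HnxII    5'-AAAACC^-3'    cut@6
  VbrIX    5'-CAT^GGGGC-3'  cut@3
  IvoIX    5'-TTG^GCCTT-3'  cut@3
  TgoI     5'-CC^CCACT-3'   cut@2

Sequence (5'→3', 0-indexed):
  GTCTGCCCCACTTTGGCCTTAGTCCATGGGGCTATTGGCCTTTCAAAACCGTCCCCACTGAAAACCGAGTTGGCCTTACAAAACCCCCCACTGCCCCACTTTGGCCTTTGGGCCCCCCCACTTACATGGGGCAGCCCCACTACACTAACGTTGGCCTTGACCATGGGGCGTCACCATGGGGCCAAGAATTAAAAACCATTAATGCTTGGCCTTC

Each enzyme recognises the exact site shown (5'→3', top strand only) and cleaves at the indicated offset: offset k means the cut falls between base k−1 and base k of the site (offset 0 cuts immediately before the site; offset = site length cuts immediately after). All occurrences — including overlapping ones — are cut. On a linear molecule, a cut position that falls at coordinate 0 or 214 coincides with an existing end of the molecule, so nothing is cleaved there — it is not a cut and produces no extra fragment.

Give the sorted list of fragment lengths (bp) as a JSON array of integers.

[2,4,6,6,7,8,8,8,9,10,10,11,11,12,12,13,13,13,14,17,20]

Scan for sites:
  HnxII AAAACC/6: at [44, 60, 79, 191] ⇒ [50, 66, 85, 197]
  VbrIX CATGGGGC/3: at [24, 124, 161, 174] ⇒ [27, 127, 164, 177]
  IvoIX TTGGCCTT/3: at [12, 34, 69, 100, 150, 205] ⇒ [15, 37, 72, 103, 153, 208]
  TgoI CCCCACT/2: at [5, 52, 85, 93, 115, 134] ⇒ [7, 54, 87, 95, 117, 136]

All cut coordinates (distinct, sorted): [7, 15, 27, 37, 50, 54, 66, 72, 85, 87, 95, 103, 117, 127, 136, 153, 164, 177, 197, 208]

Fragment lengths:
  [0,7): 7 bp
  [7,15): 8 bp
  [15,27): 12 bp
  [27,37): 10 bp
  [37,50): 13 bp
  [50,54): 4 bp
  [54,66): 12 bp
  [66,72): 6 bp
  [72,85): 13 bp
  [85,87): 2 bp
  [87,95): 8 bp
  [95,103): 8 bp
  [103,117): 14 bp
  [117,127): 10 bp
  [127,136): 9 bp
  [136,153): 17 bp
  [153,164): 11 bp
  [164,177): 13 bp
  [177,197): 20 bp
  [197,208): 11 bp
  [208,214): 6 bp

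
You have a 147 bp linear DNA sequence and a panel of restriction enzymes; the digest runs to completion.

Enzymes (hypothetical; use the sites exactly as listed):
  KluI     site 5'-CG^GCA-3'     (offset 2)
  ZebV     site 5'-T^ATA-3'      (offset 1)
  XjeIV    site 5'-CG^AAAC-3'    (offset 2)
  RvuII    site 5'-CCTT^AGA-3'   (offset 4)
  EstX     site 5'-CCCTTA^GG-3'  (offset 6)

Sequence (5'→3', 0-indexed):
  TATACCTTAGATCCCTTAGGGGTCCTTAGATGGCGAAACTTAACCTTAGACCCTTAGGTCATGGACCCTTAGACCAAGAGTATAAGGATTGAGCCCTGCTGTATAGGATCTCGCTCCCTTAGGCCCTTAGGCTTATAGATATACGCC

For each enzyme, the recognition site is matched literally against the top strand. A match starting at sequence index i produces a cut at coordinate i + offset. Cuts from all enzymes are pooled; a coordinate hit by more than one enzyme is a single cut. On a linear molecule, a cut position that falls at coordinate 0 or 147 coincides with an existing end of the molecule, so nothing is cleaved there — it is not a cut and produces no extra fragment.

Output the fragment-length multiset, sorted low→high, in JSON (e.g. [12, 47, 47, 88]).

Scan for sites:
  KluI (CGGCA, off=2): no sites
  ZebV (TATA, off=1): starts [0, 80, 101, 133, 139] → cuts [1, 81, 102, 134, 140]
  XjeIV (CGAAAC, off=2): starts [33] → cuts [35]
  RvuII (CCTTAGA, off=4): starts [4, 23, 43, 66] → cuts [8, 27, 47, 70]
  EstX (CCCTTAGG, off=6): starts [12, 50, 115, 123] → cuts [18, 56, 121, 129]

Pooled cuts: [1, 8, 18, 27, 35, 47, 56, 70, 81, 102, 121, 129, 134, 140]

Fragments:
  [0,1): 1 bp
  [1,8): 7 bp
  [8,18): 10 bp
  [18,27): 9 bp
  [27,35): 8 bp
  [35,47): 12 bp
  [47,56): 9 bp
  [56,70): 14 bp
  [70,81): 11 bp
  [81,102): 21 bp
  [102,121): 19 bp
  [121,129): 8 bp
  [129,134): 5 bp
  [134,140): 6 bp
  [140,147): 7 bp

[1,5,6,7,7,8,8,9,9,10,11,12,14,19,21]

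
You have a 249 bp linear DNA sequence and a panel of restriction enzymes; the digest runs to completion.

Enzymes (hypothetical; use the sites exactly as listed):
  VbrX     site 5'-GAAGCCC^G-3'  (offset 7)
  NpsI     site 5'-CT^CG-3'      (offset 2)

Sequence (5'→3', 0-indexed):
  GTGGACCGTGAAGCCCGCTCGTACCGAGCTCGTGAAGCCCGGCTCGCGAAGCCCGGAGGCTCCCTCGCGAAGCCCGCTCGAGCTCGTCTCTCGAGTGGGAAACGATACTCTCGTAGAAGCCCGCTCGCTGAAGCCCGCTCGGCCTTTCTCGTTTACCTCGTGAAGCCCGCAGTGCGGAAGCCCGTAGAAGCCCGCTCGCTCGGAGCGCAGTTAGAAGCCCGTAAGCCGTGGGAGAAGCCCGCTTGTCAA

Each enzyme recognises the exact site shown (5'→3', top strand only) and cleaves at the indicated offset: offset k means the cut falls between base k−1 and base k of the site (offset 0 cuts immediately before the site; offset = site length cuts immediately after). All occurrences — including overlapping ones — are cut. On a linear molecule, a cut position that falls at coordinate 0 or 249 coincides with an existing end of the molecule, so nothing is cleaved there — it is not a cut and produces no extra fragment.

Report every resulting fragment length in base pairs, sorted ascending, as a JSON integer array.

[3,3,3,3,3,4,4,6,7,9,9,10,10,10,10,10,10,11,11,11,11,15,16,20,20,20]

Per-enzyme occurrences:
  VbrX GAAGCCCG/7: at [9, 33, 47, 68, 115, 129, 161, 176, 186, 213, 233] ⇒ [16, 40, 54, 75, 122, 136, 168, 183, 193, 220, 240]
  NpsI CTCG/2: at [17, 28, 42, 63, 76, 82, 89, 109, 123, 137, 147, 156, 194, 198] ⇒ [19, 30, 44, 65, 78, 84, 91, 111, 125, 139, 149, 158, 196, 200]

Pooled cuts: [16, 19, 30, 40, 44, 54, 65, 75, 78, 84, 91, 111, 122, 125, 136, 139, 149, 158, 168, 183, 193, 196, 200, 220, 240]

Fragment lengths:
  [0,16): 16 bp
  [16,19): 3 bp
  [19,30): 11 bp
  [30,40): 10 bp
  [40,44): 4 bp
  [44,54): 10 bp
  [54,65): 11 bp
  [65,75): 10 bp
  [75,78): 3 bp
  [78,84): 6 bp
  [84,91): 7 bp
  [91,111): 20 bp
  [111,122): 11 bp
  [122,125): 3 bp
  [125,136): 11 bp
  [136,139): 3 bp
  [139,149): 10 bp
  [149,158): 9 bp
  [158,168): 10 bp
  [168,183): 15 bp
  [183,193): 10 bp
  [193,196): 3 bp
  [196,200): 4 bp
  [200,220): 20 bp
  [220,240): 20 bp
  [240,249): 9 bp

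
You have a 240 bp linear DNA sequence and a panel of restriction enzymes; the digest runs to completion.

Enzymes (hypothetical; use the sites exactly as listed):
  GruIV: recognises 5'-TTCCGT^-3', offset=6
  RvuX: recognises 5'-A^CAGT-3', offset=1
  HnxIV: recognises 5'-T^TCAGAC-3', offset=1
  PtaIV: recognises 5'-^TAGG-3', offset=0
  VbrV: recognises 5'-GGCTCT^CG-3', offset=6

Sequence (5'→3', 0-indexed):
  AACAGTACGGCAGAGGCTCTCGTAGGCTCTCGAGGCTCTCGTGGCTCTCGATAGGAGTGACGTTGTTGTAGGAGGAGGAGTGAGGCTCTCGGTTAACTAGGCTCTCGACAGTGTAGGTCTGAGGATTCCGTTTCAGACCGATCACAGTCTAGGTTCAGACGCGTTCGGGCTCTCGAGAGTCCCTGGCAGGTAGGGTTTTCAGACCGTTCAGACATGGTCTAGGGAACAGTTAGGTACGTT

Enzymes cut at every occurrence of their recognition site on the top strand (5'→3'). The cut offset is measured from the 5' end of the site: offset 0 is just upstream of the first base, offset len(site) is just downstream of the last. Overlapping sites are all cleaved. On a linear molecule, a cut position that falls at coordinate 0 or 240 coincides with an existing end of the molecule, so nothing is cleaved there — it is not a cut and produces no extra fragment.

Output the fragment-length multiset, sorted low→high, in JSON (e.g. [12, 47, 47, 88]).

Scan for sites:
  GruIV (TTCCGT, off=6): starts [125] → cuts [131]
  RvuX (ACAGT, off=1): starts [1, 107, 143, 225] → cuts [2, 108, 144, 226]
  HnxIV (TTCAGAC, off=1): starts [131, 153, 197, 206] → cuts [132, 154, 198, 207]
  PtaIV (TAGG, off=0): starts [22, 51, 68, 97, 113, 149, 190, 219, 230] → cuts [22, 51, 68, 97, 113, 149, 190, 219, 230]
  VbrV (GGCTCTCG, off=6): starts [14, 24, 33, 42, 83, 99, 167] → cuts [20, 30, 39, 48, 89, 105, 173]

Pooled cuts: [2, 20, 22, 30, 39, 48, 51, 68, 89, 97, 105, 108, 113, 131, 132, 144, 149, 154, 173, 190, 198, 207, 219, 226, 230]

Fragments:
  [0,2): 2 bp
  [2,20): 18 bp
  [20,22): 2 bp
  [22,30): 8 bp
  [30,39): 9 bp
  [39,48): 9 bp
  [48,51): 3 bp
  [51,68): 17 bp
  [68,89): 21 bp
  [89,97): 8 bp
  [97,105): 8 bp
  [105,108): 3 bp
  [108,113): 5 bp
  [113,131): 18 bp
  [131,132): 1 bp
  [132,144): 12 bp
  [144,149): 5 bp
  [149,154): 5 bp
  [154,173): 19 bp
  [173,190): 17 bp
  [190,198): 8 bp
  [198,207): 9 bp
  [207,219): 12 bp
  [219,226): 7 bp
  [226,230): 4 bp
  [230,240): 10 bp

[1,2,2,3,3,4,5,5,5,7,8,8,8,8,9,9,9,10,12,12,17,17,18,18,19,21]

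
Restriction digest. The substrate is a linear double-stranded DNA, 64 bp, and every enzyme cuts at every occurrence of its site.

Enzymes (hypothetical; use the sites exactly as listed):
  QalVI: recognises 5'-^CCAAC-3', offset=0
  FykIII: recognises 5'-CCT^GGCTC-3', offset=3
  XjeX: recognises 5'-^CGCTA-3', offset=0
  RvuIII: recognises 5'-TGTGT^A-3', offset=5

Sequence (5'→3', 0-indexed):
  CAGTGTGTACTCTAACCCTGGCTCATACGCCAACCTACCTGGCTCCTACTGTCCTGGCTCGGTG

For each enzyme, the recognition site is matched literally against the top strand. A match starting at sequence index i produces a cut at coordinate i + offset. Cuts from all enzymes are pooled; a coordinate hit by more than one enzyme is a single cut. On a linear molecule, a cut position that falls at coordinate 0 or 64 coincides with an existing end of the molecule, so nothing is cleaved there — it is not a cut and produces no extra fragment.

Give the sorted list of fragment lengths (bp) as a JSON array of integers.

Per-enzyme occurrences:
  QalVI (CCAAC, off=0): starts [29] → cuts [29]
  FykIII (CCTGGCTC, off=3): starts [16, 37, 52] → cuts [19, 40, 55]
  XjeX (CGCTA, off=0): no sites
  RvuIII (TGTGTA, off=5): starts [3] → cuts [8]

Pooled cuts: [8, 19, 29, 40, 55]

Fragment lengths:
  [0,8): 8 bp
  [8,19): 11 bp
  [19,29): 10 bp
  [29,40): 11 bp
  [40,55): 15 bp
  [55,64): 9 bp

[8,9,10,11,11,15]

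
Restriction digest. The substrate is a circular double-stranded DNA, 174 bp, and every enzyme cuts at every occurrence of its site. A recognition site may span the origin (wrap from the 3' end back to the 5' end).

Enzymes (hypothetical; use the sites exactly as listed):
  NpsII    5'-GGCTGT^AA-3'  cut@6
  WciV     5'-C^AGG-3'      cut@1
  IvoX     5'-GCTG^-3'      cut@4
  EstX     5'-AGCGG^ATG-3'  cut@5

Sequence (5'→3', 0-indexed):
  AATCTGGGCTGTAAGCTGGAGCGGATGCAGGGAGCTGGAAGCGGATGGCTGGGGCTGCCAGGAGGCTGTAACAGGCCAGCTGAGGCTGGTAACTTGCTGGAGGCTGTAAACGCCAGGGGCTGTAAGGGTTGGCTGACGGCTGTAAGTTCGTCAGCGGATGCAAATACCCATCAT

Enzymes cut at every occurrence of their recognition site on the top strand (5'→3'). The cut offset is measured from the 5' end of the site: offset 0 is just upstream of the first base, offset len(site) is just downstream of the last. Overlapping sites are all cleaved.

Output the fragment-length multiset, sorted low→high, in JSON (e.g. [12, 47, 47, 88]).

Scan for sites:
  NpsII GGCTGTAA/6: at [6, 63, 101, 117, 137] ⇒ [12, 69, 107, 123, 143]
  WciV CAGG/1: at [27, 58, 71, 113] ⇒ [28, 59, 72, 114]
  IvoX GCTG/4: at [7, 14, 33, 47, 53, 64, 78, 84, 95, 102, 118, 131, 138] ⇒ [11, 18, 37, 51, 57, 68, 82, 88, 99, 106, 122, 135, 142]
  EstX AGCGGATG/5: at [19, 39, 152] ⇒ [24, 44, 157]

All cut coordinates (distinct, sorted): [11, 12, 18, 24, 28, 37, 44, 51, 57, 59, 68, 69, 72, 82, 88, 99, 106, 107, 114, 122, 123, 135, 142, 143, 157]

Fragment lengths:
  11→12: 1 bp
  12→18: 6 bp
  18→24: 6 bp
  24→28: 4 bp
  28→37: 9 bp
  37→44: 7 bp
  44→51: 7 bp
  51→57: 6 bp
  57→59: 2 bp
  59→68: 9 bp
  68→69: 1 bp
  69→72: 3 bp
  72→82: 10 bp
  82→88: 6 bp
  88→99: 11 bp
  99→106: 7 bp
  106→107: 1 bp
  107→114: 7 bp
  114→122: 8 bp
  122→123: 1 bp
  123→135: 12 bp
  135→142: 7 bp
  142→143: 1 bp
  143→157: 14 bp
  157→11 (wrap): 174-157+11 = 28 bp

[1,1,1,1,1,2,3,4,6,6,6,6,7,7,7,7,7,8,9,9,10,11,12,14,28]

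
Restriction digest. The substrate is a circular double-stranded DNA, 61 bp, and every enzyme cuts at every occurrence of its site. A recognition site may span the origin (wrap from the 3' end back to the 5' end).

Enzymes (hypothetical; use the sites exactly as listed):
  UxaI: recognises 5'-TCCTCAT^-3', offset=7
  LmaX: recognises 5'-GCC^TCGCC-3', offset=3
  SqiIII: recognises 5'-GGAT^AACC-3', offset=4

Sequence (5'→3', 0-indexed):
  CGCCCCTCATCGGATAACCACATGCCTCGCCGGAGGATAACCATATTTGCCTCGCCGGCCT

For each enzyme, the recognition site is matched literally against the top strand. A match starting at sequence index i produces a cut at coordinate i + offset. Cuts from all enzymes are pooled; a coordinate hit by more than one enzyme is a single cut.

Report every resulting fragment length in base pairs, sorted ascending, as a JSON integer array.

Per-enzyme occurrences:
  UxaI (TCCTCAT, off=7): no sites
  LmaX GCCTCGCC/3: at [23, 48, 57] ⇒ [26, 51, 60]
  SqiIII GGATAACC/4: at [11, 34] ⇒ [15, 38]

All cut coordinates (distinct, sorted): [15, 26, 38, 51, 60]

Fragments:
  15→26: 11 bp
  26→38: 12 bp
  38→51: 13 bp
  51→60: 9 bp
  60→15 (wrap): 61-60+15 = 16 bp

[9,11,12,13,16]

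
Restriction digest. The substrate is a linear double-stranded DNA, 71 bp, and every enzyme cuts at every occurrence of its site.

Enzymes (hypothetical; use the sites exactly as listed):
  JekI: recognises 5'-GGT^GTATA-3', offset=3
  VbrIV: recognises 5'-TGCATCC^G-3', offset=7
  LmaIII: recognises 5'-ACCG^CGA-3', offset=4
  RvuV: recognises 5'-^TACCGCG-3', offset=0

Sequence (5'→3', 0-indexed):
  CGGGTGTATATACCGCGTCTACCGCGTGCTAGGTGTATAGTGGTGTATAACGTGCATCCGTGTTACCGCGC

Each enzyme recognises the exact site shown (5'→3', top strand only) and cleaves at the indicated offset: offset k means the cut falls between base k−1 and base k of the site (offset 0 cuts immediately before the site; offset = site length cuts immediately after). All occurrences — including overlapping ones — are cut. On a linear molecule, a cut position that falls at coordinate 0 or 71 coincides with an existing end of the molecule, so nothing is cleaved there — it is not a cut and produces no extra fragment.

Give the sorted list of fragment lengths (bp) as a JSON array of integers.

[4,5,5,8,9,10,15,15]

Per-enzyme occurrences:
  JekI (GGTGTATA, off=3): starts [2, 31, 41] → cuts [5, 34, 44]
  VbrIV (TGCATCCG, off=7): starts [52] → cuts [59]
  LmaIII (ACCGCGA, off=4): no sites
  RvuV (TACCGCG, off=0): starts [10, 19, 63] → cuts [10, 19, 63]

All cut coordinates (distinct, sorted): [5, 10, 19, 34, 44, 59, 63]

Fragments:
  [0,5): 5 bp
  [5,10): 5 bp
  [10,19): 9 bp
  [19,34): 15 bp
  [34,44): 10 bp
  [44,59): 15 bp
  [59,63): 4 bp
  [63,71): 8 bp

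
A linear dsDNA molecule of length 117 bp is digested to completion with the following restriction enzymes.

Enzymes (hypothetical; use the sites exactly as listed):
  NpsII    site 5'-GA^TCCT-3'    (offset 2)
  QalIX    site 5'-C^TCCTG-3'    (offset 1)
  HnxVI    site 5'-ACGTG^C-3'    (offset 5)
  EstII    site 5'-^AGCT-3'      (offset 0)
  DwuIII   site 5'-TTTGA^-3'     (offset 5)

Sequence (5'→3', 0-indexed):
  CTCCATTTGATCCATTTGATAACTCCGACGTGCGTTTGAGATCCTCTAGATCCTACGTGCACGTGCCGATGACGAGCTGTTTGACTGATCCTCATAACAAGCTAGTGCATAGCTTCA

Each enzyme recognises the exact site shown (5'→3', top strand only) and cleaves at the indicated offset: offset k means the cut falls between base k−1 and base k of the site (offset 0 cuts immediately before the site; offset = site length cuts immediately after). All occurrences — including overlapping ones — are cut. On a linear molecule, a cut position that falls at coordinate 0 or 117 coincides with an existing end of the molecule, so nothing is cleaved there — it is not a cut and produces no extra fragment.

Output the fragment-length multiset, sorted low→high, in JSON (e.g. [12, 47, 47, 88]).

Per-enzyme occurrences:
  NpsII (GATCCT, off=2): starts [39, 48, 86] → cuts [41, 50, 88]
  QalIX (CTCCTG, off=1): no sites
  HnxVI (ACGTGC, off=5): starts [27, 54, 60] → cuts [32, 59, 65]
  EstII (AGCT, off=0): starts [74, 99, 110] → cuts [74, 99, 110]
  DwuIII (TTTGA, off=5): starts [5, 14, 34, 79] → cuts [10, 19, 39, 84]

Pooled cuts: [10, 19, 32, 39, 41, 50, 59, 65, 74, 84, 88, 99, 110]

Fragment lengths:
  [0,10): 10 bp
  [10,19): 9 bp
  [19,32): 13 bp
  [32,39): 7 bp
  [39,41): 2 bp
  [41,50): 9 bp
  [50,59): 9 bp
  [59,65): 6 bp
  [65,74): 9 bp
  [74,84): 10 bp
  [84,88): 4 bp
  [88,99): 11 bp
  [99,110): 11 bp
  [110,117): 7 bp

[2,4,6,7,7,9,9,9,9,10,10,11,11,13]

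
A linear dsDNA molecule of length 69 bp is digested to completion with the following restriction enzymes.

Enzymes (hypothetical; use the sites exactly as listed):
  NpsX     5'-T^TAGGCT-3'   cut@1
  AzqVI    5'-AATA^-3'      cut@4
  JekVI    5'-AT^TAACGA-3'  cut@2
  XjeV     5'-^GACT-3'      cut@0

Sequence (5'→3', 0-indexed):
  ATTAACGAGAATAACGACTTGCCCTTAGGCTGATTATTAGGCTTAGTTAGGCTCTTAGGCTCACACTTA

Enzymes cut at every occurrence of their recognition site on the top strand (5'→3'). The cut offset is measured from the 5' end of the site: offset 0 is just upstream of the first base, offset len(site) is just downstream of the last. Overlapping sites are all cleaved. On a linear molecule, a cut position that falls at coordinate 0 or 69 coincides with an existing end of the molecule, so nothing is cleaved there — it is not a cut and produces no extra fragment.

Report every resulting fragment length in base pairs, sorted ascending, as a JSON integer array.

Per-enzyme occurrences:
  NpsX (TTAGGCT, off=1): starts [24, 36, 46, 54] → cuts [25, 37, 47, 55]
  AzqVI (AATA, off=4): starts [9] → cuts [13]
  JekVI (ATTAACGA, off=2): starts [0] → cuts [2]
  XjeV (GACT, off=0): starts [15] → cuts [15]

All cut coordinates (distinct, sorted): [2, 13, 15, 25, 37, 47, 55]

Fragments:
  [0,2): 2 bp
  [2,13): 11 bp
  [13,15): 2 bp
  [15,25): 10 bp
  [25,37): 12 bp
  [37,47): 10 bp
  [47,55): 8 bp
  [55,69): 14 bp

[2,2,8,10,10,11,12,14]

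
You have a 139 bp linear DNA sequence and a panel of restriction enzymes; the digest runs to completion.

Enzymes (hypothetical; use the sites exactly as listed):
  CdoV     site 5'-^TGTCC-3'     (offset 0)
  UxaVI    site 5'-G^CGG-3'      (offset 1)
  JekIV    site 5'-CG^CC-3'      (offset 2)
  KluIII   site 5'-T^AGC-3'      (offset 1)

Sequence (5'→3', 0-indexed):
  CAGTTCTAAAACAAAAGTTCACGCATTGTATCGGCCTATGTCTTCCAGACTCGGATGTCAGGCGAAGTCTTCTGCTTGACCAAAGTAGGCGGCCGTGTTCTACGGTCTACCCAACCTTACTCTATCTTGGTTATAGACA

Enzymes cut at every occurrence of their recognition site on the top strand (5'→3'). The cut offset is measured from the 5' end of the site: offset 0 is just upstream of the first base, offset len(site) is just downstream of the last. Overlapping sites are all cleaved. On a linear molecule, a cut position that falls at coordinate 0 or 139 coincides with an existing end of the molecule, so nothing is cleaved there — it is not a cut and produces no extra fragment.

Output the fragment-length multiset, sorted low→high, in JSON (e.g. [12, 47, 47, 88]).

[50,89]

Site scan:
  CdoV (TGTCC, off=0): no sites
  UxaVI GCGG/1: at [88] ⇒ [89]
  JekIV (CGCC, off=2): no sites
  KluIII (TAGC, off=1): no sites

Pooled cuts: [89]

Fragments:
  [0,89): 89 bp
  [89,139): 50 bp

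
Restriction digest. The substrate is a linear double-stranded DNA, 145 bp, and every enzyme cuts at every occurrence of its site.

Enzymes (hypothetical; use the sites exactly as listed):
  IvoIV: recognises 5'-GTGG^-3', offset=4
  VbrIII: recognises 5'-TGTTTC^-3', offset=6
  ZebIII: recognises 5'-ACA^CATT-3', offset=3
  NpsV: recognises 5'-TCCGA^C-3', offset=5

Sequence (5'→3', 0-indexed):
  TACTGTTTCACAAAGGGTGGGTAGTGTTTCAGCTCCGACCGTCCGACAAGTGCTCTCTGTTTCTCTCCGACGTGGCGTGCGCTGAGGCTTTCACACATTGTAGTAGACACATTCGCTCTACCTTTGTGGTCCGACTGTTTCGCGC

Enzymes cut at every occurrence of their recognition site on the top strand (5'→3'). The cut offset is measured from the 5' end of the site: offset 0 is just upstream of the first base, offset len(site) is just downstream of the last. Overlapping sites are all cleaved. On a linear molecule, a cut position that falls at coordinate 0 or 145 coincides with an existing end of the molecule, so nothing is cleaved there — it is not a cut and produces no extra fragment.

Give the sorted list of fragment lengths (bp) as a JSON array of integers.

[4,5,5,7,7,8,8,9,10,11,14,17,20,20]

Site scan:
  IvoIV GTGG/4: at [16, 71, 125] ⇒ [20, 75, 129]
  VbrIII TGTTTC/6: at [3, 24, 57, 135] ⇒ [9, 30, 63, 141]
  ZebIII ACACATT/3: at [92, 106] ⇒ [95, 109]
  NpsV TCCGAC/5: at [33, 41, 65, 129] ⇒ [38, 46, 70, 134]

All cut coordinates (distinct, sorted): [9, 20, 30, 38, 46, 63, 70, 75, 95, 109, 129, 134, 141]

Fragment lengths:
  [0,9): 9 bp
  [9,20): 11 bp
  [20,30): 10 bp
  [30,38): 8 bp
  [38,46): 8 bp
  [46,63): 17 bp
  [63,70): 7 bp
  [70,75): 5 bp
  [75,95): 20 bp
  [95,109): 14 bp
  [109,129): 20 bp
  [129,134): 5 bp
  [134,141): 7 bp
  [141,145): 4 bp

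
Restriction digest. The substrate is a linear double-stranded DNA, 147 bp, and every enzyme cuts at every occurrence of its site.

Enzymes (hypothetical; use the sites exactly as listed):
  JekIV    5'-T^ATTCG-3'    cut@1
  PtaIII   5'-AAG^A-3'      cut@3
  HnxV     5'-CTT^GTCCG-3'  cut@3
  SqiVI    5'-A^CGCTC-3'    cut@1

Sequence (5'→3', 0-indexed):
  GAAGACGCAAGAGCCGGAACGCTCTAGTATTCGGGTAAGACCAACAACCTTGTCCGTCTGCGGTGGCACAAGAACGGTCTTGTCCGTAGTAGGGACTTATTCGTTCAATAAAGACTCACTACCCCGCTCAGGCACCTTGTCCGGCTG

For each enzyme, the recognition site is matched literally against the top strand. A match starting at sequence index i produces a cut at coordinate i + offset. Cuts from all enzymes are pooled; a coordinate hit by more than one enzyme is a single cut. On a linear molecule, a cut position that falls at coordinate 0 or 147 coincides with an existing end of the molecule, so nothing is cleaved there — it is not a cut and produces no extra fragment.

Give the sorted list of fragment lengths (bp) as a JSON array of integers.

Scan for sites:
  JekIV TATTCG/1: at [27, 97] ⇒ [28, 98]
  PtaIII AAGA/3: at [1, 8, 36, 69, 110] ⇒ [4, 11, 39, 72, 113]
  HnxV CTTGTCCG/3: at [48, 78, 135] ⇒ [51, 81, 138]
  SqiVI ACGCTC/1: at [18] ⇒ [19]

Pooled cuts: [4, 11, 19, 28, 39, 51, 72, 81, 98, 113, 138]

Fragment lengths:
  [0,4): 4 bp
  [4,11): 7 bp
  [11,19): 8 bp
  [19,28): 9 bp
  [28,39): 11 bp
  [39,51): 12 bp
  [51,72): 21 bp
  [72,81): 9 bp
  [81,98): 17 bp
  [98,113): 15 bp
  [113,138): 25 bp
  [138,147): 9 bp

[4,7,8,9,9,9,11,12,15,17,21,25]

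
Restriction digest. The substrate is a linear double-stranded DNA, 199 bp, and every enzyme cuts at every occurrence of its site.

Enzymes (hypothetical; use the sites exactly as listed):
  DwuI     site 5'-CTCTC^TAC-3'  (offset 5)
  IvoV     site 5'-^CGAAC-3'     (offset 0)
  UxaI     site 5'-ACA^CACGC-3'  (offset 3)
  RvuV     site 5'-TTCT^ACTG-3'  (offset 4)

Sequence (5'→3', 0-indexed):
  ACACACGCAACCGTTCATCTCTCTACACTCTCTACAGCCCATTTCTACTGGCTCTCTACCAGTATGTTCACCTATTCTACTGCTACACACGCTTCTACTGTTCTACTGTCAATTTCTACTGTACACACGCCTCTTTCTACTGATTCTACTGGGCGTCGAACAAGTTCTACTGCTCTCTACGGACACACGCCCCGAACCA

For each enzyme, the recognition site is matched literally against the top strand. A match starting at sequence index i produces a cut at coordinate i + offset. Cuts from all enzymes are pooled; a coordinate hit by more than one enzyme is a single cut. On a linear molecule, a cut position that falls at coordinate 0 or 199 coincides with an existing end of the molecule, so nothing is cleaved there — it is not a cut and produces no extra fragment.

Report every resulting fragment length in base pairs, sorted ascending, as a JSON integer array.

[3,7,7,8,8,8,9,9,9,9,9,9,10,12,13,13,14,20,22]

Scan for sites:
  DwuI (CTCTCTAC, off=5): starts [18, 27, 51, 172] → cuts [23, 32, 56, 177]
  IvoV (CGAAC, off=0): starts [156, 192] → cuts [156, 192]
  UxaI (ACACACGC, off=3): starts [0, 84, 122, 182] → cuts [3, 87, 125, 185]
  RvuV (TTCTACTG, off=4): starts [42, 74, 92, 100, 113, 134, 143, 164] → cuts [46, 78, 96, 104, 117, 138, 147, 168]

Pooled cuts: [3, 23, 32, 46, 56, 78, 87, 96, 104, 117, 125, 138, 147, 156, 168, 177, 185, 192]

Fragments:
  [0,3): 3 bp
  [3,23): 20 bp
  [23,32): 9 bp
  [32,46): 14 bp
  [46,56): 10 bp
  [56,78): 22 bp
  [78,87): 9 bp
  [87,96): 9 bp
  [96,104): 8 bp
  [104,117): 13 bp
  [117,125): 8 bp
  [125,138): 13 bp
  [138,147): 9 bp
  [147,156): 9 bp
  [156,168): 12 bp
  [168,177): 9 bp
  [177,185): 8 bp
  [185,192): 7 bp
  [192,199): 7 bp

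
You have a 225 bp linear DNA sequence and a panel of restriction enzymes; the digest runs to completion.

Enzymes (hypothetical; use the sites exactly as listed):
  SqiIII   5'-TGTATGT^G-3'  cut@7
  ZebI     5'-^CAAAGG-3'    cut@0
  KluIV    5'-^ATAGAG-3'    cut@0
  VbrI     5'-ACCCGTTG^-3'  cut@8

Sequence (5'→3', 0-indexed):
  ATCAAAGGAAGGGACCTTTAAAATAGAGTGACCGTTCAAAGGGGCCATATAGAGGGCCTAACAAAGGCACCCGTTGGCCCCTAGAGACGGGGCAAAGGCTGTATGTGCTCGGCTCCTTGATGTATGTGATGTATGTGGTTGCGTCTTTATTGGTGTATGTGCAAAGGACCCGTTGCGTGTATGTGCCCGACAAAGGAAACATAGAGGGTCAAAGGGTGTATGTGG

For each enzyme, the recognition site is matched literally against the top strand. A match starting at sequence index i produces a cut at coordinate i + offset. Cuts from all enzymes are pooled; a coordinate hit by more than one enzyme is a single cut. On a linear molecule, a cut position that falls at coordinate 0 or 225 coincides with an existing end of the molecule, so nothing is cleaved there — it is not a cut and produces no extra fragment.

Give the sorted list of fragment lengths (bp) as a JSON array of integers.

[1,2,2,6,9,9,9,10,12,13,14,14,14,14,15,16,20,21,24]

Per-enzyme occurrences:
  SqiIII TGTATGTG/7: at [99, 120, 129, 153, 177, 216] ⇒ [106, 127, 136, 160, 184, 223]
  ZebI CAAAGG/0: at [2, 36, 61, 92, 161, 190, 209] ⇒ [2, 36, 61, 92, 161, 190, 209]
  KluIV ATAGAG/0: at [22, 48, 200] ⇒ [22, 48, 200]
  VbrI ACCCGTTG/8: at [68, 167] ⇒ [76, 175]

Pooled cuts: [2, 22, 36, 48, 61, 76, 92, 106, 127, 136, 160, 161, 175, 184, 190, 200, 209, 223]

Fragments:
  [0,2): 2 bp
  [2,22): 20 bp
  [22,36): 14 bp
  [36,48): 12 bp
  [48,61): 13 bp
  [61,76): 15 bp
  [76,92): 16 bp
  [92,106): 14 bp
  [106,127): 21 bp
  [127,136): 9 bp
  [136,160): 24 bp
  [160,161): 1 bp
  [161,175): 14 bp
  [175,184): 9 bp
  [184,190): 6 bp
  [190,200): 10 bp
  [200,209): 9 bp
  [209,223): 14 bp
  [223,225): 2 bp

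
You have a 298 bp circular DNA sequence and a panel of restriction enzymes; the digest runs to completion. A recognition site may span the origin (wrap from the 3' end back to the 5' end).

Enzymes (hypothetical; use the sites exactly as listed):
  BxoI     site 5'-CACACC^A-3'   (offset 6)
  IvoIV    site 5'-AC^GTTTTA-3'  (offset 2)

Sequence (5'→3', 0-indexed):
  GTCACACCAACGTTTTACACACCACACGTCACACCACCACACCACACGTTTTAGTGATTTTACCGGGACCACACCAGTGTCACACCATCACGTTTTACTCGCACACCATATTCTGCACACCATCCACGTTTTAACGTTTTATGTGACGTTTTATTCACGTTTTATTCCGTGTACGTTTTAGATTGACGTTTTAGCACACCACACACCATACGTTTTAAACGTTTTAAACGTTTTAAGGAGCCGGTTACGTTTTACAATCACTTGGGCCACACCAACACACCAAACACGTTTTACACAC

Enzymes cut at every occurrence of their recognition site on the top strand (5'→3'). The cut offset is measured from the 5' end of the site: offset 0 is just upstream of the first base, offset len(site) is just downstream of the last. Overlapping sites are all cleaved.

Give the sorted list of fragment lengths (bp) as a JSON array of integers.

[3,4,4,5,6,6,7,8,8,8,9,9,11,11,12,12,12,13,13,14,16,16,19,19,25,28]

Scan for sites:
  BxoI CACACCA/6: at [2, 17, 29, 37, 69, 80, 101, 115, 194, 201, 267, 275] ⇒ [8, 23, 35, 43, 75, 86, 107, 121, 200, 207, 273, 281]
  IvoIV ACGTTTTA/2: at [9, 45, 89, 125, 133, 145, 156, 172, 185, 209, 218, 227, 246, 285] ⇒ [11, 47, 91, 127, 135, 147, 158, 174, 187, 211, 220, 229, 248, 287]

Pooled cuts: [8, 11, 23, 35, 43, 47, 75, 86, 91, 107, 121, 127, 135, 147, 158, 174, 187, 200, 207, 211, 220, 229, 248, 273, 281, 287]

Fragment lengths:
  8→11: 3 bp
  11→23: 12 bp
  23→35: 12 bp
  35→43: 8 bp
  43→47: 4 bp
  47→75: 28 bp
  75→86: 11 bp
  86→91: 5 bp
  91→107: 16 bp
  107→121: 14 bp
  121→127: 6 bp
  127→135: 8 bp
  135→147: 12 bp
  147→158: 11 bp
  158→174: 16 bp
  174→187: 13 bp
  187→200: 13 bp
  200→207: 7 bp
  207→211: 4 bp
  211→220: 9 bp
  220→229: 9 bp
  229→248: 19 bp
  248→273: 25 bp
  273→281: 8 bp
  281→287: 6 bp
  287→8 (wrap): 298-287+8 = 19 bp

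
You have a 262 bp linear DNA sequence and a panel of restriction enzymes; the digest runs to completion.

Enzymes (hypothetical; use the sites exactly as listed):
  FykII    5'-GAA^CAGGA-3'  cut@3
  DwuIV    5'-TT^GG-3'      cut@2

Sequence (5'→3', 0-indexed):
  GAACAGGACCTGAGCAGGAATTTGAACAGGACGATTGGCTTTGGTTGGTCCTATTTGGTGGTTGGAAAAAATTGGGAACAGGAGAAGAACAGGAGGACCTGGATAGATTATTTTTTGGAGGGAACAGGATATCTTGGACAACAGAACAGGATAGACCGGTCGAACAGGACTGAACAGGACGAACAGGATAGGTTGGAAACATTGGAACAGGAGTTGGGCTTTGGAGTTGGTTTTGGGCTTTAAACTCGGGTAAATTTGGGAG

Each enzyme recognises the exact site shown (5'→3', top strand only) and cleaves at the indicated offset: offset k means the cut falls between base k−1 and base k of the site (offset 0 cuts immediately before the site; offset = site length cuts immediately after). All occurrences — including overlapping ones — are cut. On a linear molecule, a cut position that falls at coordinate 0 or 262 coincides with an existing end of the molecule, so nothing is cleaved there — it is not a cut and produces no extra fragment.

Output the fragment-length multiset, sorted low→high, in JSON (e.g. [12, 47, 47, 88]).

Scan for sites:
  FykII (GAACAGGA, off=3): starts [0, 23, 75, 86, 121, 143, 161, 171, 180, 204] → cuts [3, 26, 78, 89, 124, 146, 164, 174, 183, 207]
  DwuIV (TTGG, off=2): starts [34, 40, 44, 54, 61, 71, 114, 133, 192, 201, 213, 220, 226, 232, 255] → cuts [36, 42, 46, 56, 63, 73, 116, 135, 194, 203, 215, 222, 228, 234, 257]

Pooled cuts: [3, 26, 36, 42, 46, 56, 63, 73, 78, 89, 116, 124, 135, 146, 164, 174, 183, 194, 203, 207, 215, 222, 228, 234, 257]

Fragments:
  [0,3): 3 bp
  [3,26): 23 bp
  [26,36): 10 bp
  [36,42): 6 bp
  [42,46): 4 bp
  [46,56): 10 bp
  [56,63): 7 bp
  [63,73): 10 bp
  [73,78): 5 bp
  [78,89): 11 bp
  [89,116): 27 bp
  [116,124): 8 bp
  [124,135): 11 bp
  [135,146): 11 bp
  [146,164): 18 bp
  [164,174): 10 bp
  [174,183): 9 bp
  [183,194): 11 bp
  [194,203): 9 bp
  [203,207): 4 bp
  [207,215): 8 bp
  [215,222): 7 bp
  [222,228): 6 bp
  [228,234): 6 bp
  [234,257): 23 bp
  [257,262): 5 bp

[3,4,4,5,5,6,6,6,7,7,8,8,9,9,10,10,10,10,11,11,11,11,18,23,23,27]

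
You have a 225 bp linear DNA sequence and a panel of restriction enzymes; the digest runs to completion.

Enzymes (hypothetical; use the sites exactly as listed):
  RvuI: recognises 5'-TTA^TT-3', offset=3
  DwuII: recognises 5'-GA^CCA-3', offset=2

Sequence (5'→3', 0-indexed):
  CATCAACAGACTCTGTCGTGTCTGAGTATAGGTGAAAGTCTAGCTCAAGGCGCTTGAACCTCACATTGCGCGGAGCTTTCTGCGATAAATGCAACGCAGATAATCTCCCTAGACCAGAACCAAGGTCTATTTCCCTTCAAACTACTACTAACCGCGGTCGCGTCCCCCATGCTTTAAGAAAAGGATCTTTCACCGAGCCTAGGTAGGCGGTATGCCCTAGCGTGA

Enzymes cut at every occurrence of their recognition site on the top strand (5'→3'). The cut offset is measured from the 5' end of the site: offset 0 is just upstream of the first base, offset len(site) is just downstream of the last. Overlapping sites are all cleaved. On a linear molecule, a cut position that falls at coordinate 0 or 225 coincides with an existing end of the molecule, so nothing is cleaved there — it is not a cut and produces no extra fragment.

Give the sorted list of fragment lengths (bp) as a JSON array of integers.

[112,113]

Scan for sites:
  RvuI (TTATT, off=3): no sites
  DwuII GACCA/2: at [111] ⇒ [113]

Pooled cuts: [113]

Fragments:
  [0,113): 113 bp
  [113,225): 112 bp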